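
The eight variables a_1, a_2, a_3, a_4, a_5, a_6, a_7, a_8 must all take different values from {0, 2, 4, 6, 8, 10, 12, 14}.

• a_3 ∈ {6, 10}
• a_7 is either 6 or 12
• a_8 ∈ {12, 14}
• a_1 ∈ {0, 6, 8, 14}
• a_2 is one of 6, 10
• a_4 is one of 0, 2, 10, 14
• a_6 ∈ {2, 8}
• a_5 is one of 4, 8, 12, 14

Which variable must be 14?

a_8

The 8 variables draw from only 8 values {0, 2, 4, 6, 8, 10, 12, 14}, so each is used; only a_5 can be 4, hence a_5 = 4.
The 2 variables a_2 and a_3 are confined to {6, 10}, which locks those values in; drop them from a_1, a_4, a_7.
That leaves a_7 = 12. Remove 12 from a_8.
So 14 goes to a_8.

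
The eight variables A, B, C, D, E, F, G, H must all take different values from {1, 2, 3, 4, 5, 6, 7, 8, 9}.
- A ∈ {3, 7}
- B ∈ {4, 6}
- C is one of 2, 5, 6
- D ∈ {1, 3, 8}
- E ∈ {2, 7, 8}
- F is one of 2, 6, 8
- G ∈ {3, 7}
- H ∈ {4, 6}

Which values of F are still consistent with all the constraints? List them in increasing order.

The 8 variables together cover exactly {1, 2, 3, 4, 5, 6, 7, 8} — 8 values for 8 variables — and 1 appears only in D's list, so D = 1.
The 7 still-open variables draw from only 7 values {2, 3, 4, 5, 6, 7, 8}, so each is used; only C can be 5, hence C = 5.
A and G share exactly the 2 values {3, 7}; by pigeonhole those values go to them, so strike 3, 7 from E.
The 2 variables B and H are confined to {4, 6}, which locks those values in; drop them from F.
No further eliminations apply; F can still be any of 2, 8.

2, 8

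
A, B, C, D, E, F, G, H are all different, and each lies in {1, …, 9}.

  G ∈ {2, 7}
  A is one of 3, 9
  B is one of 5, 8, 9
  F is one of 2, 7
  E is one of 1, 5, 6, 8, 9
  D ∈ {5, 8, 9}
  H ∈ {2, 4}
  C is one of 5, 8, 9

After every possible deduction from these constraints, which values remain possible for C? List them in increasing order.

5, 8, 9

F and G share exactly the 2 values {2, 7}; by pigeonhole those values go to them, so strike 2, 7 from H.
H has just one choice, so H = 4.
The 3 variables B, C, D are confined to {5, 8, 9}, which locks those values in; drop them from A, E.
That leaves A = 3.
No further eliminations apply; C can still be any of 5, 8, 9.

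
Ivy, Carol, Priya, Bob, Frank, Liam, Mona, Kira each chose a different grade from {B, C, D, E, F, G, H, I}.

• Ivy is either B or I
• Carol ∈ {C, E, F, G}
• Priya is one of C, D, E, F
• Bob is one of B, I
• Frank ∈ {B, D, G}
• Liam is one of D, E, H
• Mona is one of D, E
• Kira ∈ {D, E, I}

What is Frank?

G

The 8 variables draw from only 8 values {B, C, D, E, F, G, H, I}, so each is used; only Liam can be H, hence Liam = H.
Ivy and Bob between them cover only {B, I} — a naked pair. Remove those values from Frank, Kira.
Mona and Kira between them cover only {D, E} — a naked pair. Remove those values from Carol, Priya, Frank.
So Frank = G.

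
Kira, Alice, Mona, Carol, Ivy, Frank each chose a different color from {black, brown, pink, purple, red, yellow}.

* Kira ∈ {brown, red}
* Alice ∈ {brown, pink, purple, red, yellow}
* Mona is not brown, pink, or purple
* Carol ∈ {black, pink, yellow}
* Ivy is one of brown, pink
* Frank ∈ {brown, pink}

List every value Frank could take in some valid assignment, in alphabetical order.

Among the 6 variables, purple fits only Alice (and all 6 values in {black, brown, pink, purple, red, yellow} must be used), so Alice = purple.
Ivy and Frank between them cover only {brown, pink} — a naked pair. Remove those values from Kira, Carol.
That leaves Kira = red. Eliminate red elsewhere: Mona.
No further eliminations apply; Frank can still be any of brown, pink.

brown, pink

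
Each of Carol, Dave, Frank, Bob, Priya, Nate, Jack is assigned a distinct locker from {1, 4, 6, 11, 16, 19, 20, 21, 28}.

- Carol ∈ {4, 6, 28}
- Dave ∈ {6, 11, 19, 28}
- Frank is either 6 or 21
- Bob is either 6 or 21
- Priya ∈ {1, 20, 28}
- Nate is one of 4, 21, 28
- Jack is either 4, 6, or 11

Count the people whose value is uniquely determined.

Frank and Bob share exactly the 2 values {6, 21}; by pigeonhole those values go to them, so strike 6, 21 from Carol, Dave, Nate, Jack.
The 2 variables Carol and Nate are confined to {4, 28}, which locks those values in; drop them from Dave, Priya, Jack.
Jack has just one choice, so Jack = 11. So Dave can't be 11.
That leaves Dave = 19.
Determined: Dave=19, Jack=11. The other people each still have more than one consistent value. That makes 2.

2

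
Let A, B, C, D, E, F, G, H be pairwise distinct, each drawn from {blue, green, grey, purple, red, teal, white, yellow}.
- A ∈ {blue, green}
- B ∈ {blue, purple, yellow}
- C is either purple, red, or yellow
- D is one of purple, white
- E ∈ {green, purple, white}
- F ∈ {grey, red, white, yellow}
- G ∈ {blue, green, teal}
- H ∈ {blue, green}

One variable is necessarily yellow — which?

The 8 variables draw from only 8 values {blue, green, grey, purple, red, teal, white, yellow}, so each is used; only F can be grey, hence F = grey.
The 7 still-open variables draw from only 7 values {blue, green, purple, red, teal, white, yellow}, so each is used; only C can be red, hence C = red.
The 6 still-open variables draw from only 6 values {blue, green, purple, teal, white, yellow}, so each is used; only G can be teal, hence G = teal.
Among the 5 still-open variables, yellow fits only B (and all 5 values in {blue, green, purple, white, yellow} must be used), so B = yellow.

B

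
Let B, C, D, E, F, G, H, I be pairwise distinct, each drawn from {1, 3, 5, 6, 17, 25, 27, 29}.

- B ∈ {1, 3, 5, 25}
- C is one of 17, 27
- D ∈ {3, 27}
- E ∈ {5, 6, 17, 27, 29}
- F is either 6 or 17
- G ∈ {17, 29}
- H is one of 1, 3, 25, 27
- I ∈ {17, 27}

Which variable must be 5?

C and I share exactly the 2 values {17, 27}; by pigeonhole those values go to them, so strike 17, 27 from D, E, F, G, H.
D has just one choice, so D = 3. Strike 3 from B, H.
F's domain is down to {6}, so F = 6. Remove 6 from E.
G has just one choice, so G = 29. Strike 29 from E.
So 5 goes to E.

E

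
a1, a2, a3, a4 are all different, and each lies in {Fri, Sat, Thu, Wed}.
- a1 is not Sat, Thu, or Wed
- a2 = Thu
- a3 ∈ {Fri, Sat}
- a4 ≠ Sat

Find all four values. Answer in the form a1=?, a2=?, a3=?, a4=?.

a1=Fri, a2=Thu, a3=Sat, a4=Wed

a1 has just one choice, so a1 = Fri. So a3, a4 can't be Fri.
a2 must be Thu (only option left). Eliminate Thu elsewhere: a4.
a3 must be Sat (only option left).
That leaves a4 = Wed.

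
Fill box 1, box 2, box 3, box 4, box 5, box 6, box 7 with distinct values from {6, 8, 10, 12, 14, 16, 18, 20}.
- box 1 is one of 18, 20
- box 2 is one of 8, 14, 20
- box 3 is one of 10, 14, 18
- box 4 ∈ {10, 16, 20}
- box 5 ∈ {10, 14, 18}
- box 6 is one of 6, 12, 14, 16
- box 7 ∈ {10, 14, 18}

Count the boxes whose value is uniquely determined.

3

The 3 variables box 3, box 5, box 7 are confined to {10, 14, 18}, which locks those values in; drop them from box 1, box 2, box 4, box 6.
That leaves box 1 = 20. Eliminate 20 elsewhere: box 2, box 4.
That leaves box 2 = 8.
That leaves box 4 = 16. Remove 16 from box 6.
Determined: box 1=20, box 2=8, box 4=16. The other boxes each still have more than one consistent value. That makes 3.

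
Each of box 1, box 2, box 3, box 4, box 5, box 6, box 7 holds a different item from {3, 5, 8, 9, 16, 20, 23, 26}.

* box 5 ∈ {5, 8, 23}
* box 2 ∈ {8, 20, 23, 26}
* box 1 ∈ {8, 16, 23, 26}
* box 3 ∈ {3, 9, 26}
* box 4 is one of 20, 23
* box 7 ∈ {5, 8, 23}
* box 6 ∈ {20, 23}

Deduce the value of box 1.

box 4 and box 6 between them cover only {20, 23} — a naked pair. Remove those values from box 1, box 2, box 5, box 7.
box 5 and box 7 share exactly the 2 values {5, 8}; by pigeonhole those values go to them, so strike 5, 8 from box 1, box 2.
box 2 must be 26 (only option left). Eliminate 26 elsewhere: box 1, box 3.
So box 1 = 16.

16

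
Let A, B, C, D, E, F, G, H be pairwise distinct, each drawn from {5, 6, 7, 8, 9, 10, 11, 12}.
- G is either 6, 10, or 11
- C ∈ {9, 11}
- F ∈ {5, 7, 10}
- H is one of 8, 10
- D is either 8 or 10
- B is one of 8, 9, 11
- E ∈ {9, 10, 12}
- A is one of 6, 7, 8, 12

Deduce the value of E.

12

The 8 variables draw from only 8 values {5, 6, 7, 8, 9, 10, 11, 12}, so each is used; only F can be 5, hence F = 5.
Among the 7 still-open variables, 7 fits only A (and all 7 values in {6, 7, 8, 9, 10, 11, 12} must be used), so A = 7.
The 6 still-open variables draw from only 6 values {6, 8, 9, 10, 11, 12}, so each is used; only G can be 6, hence G = 6.
Among the 5 still-open variables, 12 fits only E (and all 5 values in {8, 9, 10, 11, 12} must be used), so E = 12.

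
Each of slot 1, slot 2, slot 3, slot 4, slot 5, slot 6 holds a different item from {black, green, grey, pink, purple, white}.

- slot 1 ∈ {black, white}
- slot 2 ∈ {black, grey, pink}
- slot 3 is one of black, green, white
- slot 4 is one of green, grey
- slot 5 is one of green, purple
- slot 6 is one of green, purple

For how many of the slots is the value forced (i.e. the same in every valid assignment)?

Among the 6 variables, pink fits only slot 2 (and all 6 values in {black, green, grey, pink, purple, white} must be used), so slot 2 = pink.
The 5 still-open variables draw from only 5 values {black, green, grey, purple, white}, so each is used; only slot 4 can be grey, hence slot 4 = grey.
slot 5 and slot 6 share exactly the 2 values {green, purple}; by pigeonhole those values go to them, so strike green, purple from slot 3.
Determined: slot 2=pink, slot 4=grey. The other slots each still have more than one consistent value. That makes 2.

2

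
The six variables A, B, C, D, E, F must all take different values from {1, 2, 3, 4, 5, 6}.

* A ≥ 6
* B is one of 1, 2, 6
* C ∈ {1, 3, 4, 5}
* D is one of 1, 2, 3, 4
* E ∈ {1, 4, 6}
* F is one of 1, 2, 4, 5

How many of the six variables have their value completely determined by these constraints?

1

A must be 6 (only option left). Strike 6 from B, E.
Determined: A=6. The other variables each still have more than one consistent value. That makes 1.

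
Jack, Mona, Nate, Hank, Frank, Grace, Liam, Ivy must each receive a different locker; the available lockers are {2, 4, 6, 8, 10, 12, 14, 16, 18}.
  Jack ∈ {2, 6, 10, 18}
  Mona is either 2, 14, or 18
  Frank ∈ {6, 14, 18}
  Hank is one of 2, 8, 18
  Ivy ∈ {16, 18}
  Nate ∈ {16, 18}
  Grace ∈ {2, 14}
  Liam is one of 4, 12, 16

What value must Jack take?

Nate and Ivy share exactly the 2 values {16, 18}; by pigeonhole those values go to them, so strike 16, 18 from Jack, Mona, Hank, Frank, Liam.
Mona and Grace share exactly the 2 values {2, 14}; by pigeonhole those values go to them, so strike 2, 14 from Jack, Hank, Frank.
Hank's domain is down to {8}, so Hank = 8.
Frank must be 6 (only option left). Eliminate 6 elsewhere: Jack.
So Jack = 10.

10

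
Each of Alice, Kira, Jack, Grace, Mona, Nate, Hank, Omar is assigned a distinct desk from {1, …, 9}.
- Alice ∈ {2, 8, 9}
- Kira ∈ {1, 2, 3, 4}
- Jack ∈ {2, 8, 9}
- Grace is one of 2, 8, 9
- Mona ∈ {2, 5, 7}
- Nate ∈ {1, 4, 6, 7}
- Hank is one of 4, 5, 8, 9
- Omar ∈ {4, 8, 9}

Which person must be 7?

Mona

Alice, Jack, Grace between them cover only {2, 8, 9} — a naked triple. Remove those values from Kira, Mona, Hank, Omar.
Omar must be 4 (only option left). So Kira, Nate, Hank can't be 4.
Hank's domain is down to {5}, so Hank = 5. So Mona can't be 5.
So 7 goes to Mona.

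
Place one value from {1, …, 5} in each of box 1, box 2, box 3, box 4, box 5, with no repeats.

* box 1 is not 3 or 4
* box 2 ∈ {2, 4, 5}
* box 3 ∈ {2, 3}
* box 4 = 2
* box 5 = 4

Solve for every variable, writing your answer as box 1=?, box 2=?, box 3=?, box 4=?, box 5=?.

box 1=1, box 2=5, box 3=3, box 4=2, box 5=4

box 4 must be 2 (only option left). So box 1, box 2, box 3 can't be 2.
box 5 must be 4 (only option left). Strike 4 from box 2.
box 2 must be 5 (only option left). Remove 5 from box 1.
That leaves box 3 = 3.
That leaves box 1 = 1.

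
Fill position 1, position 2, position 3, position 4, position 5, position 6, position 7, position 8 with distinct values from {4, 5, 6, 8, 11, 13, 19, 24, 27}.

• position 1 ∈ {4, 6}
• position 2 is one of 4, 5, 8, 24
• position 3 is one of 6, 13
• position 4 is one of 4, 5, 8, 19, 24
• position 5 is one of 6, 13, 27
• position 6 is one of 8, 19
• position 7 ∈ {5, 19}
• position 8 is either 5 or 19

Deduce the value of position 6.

The 8 variables draw from only 8 values {4, 5, 6, 8, 13, 19, 24, 27}, so each is used; only position 5 can be 27, hence position 5 = 27.
Among the 7 still-open variables, 13 fits only position 3 (and all 7 values in {4, 5, 6, 8, 13, 19, 24} must be used), so position 3 = 13.
The 6 still-open variables together cover exactly {4, 5, 6, 8, 19, 24} — 6 values for 6 variables — and 6 appears only in position 1's list, so position 1 = 6.
The 2 variables position 7 and position 8 are confined to {5, 19}, which locks those values in; drop them from position 2, position 4, position 6.
So position 6 = 8.

8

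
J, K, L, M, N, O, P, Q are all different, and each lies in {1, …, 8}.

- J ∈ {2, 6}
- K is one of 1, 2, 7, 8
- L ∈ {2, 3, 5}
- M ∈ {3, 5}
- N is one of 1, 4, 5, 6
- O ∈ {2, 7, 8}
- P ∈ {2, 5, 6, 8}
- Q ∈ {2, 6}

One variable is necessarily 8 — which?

The 8 variables together cover exactly {1, 2, 3, 4, 5, 6, 7, 8} — 8 values for 8 variables — and 4 appears only in N's list, so N = 4.
The 7 still-open variables draw from only 7 values {1, 2, 3, 5, 6, 7, 8}, so each is used; only K can be 1, hence K = 1.
The 6 still-open variables draw from only 6 values {2, 3, 5, 6, 7, 8}, so each is used; only O can be 7, hence O = 7.
The 5 still-open variables draw from only 5 values {2, 3, 5, 6, 8}, so each is used; only P can be 8, hence P = 8.

P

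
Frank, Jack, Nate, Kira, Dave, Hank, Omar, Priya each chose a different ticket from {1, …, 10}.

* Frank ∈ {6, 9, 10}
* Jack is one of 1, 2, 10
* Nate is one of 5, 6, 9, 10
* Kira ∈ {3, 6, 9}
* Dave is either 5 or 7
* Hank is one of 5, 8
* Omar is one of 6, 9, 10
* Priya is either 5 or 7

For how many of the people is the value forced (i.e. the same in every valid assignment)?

Dave and Priya share exactly the 2 values {5, 7}; by pigeonhole those values go to them, so strike 5, 7 from Nate, Hank.
Hank has just one choice, so Hank = 8.
Frank, Nate, Omar share exactly the 3 values {6, 9, 10}; by pigeonhole those values go to them, so strike 6, 9, 10 from Jack, Kira.
Kira's domain is down to {3}, so Kira = 3.
Determined: Kira=3, Hank=8. The other people each still have more than one consistent value. That makes 2.

2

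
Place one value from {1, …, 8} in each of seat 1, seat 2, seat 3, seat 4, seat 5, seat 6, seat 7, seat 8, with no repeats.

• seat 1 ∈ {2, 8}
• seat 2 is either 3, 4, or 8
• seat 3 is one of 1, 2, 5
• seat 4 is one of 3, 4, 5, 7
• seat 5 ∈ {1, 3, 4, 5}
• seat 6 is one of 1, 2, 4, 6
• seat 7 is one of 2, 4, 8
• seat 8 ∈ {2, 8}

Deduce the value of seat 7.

Among the 8 variables, 6 fits only seat 6 (and all 8 values in {1, 2, 3, 4, 5, 6, 7, 8} must be used), so seat 6 = 6.
Among the 7 still-open variables, 7 fits only seat 4 (and all 7 values in {1, 2, 3, 4, 5, 7, 8} must be used), so seat 4 = 7.
seat 1 and seat 8 share exactly the 2 values {2, 8}; by pigeonhole those values go to them, so strike 2, 8 from seat 2, seat 3, seat 7.
So seat 7 = 4.

4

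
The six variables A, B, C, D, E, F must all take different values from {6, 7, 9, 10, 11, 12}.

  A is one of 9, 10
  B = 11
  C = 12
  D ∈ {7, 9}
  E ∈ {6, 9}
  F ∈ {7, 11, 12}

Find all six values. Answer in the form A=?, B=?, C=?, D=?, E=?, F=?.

A=10, B=11, C=12, D=9, E=6, F=7

B must be 11 (only option left). Eliminate 11 elsewhere: F.
C has just one choice, so C = 12. So F can't be 12.
That leaves F = 7. Eliminate 7 elsewhere: D.
D must be 9 (only option left). So A, E can't be 9.
E must be 6 (only option left).
A has just one choice, so A = 10.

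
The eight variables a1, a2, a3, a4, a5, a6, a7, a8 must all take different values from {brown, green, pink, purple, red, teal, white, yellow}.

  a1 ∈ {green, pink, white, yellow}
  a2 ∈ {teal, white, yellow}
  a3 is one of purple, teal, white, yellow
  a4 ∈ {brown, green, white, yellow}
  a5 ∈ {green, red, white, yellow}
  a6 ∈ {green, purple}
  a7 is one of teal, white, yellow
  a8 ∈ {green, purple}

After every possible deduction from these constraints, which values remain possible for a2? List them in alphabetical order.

teal, white, yellow

The 8 variables together cover exactly {brown, green, pink, purple, red, teal, white, yellow} — 8 values for 8 variables — and brown appears only in a4's list, so a4 = brown.
The 7 still-open variables draw from only 7 values {green, pink, purple, red, teal, white, yellow}, so each is used; only a1 can be pink, hence a1 = pink.
The 6 still-open variables draw from only 6 values {green, purple, red, teal, white, yellow}, so each is used; only a5 can be red, hence a5 = red.
a6 and a8 share exactly the 2 values {green, purple}; by pigeonhole those values go to them, so strike green, purple from a3.
No further eliminations apply; a2 can still be any of teal, white, yellow.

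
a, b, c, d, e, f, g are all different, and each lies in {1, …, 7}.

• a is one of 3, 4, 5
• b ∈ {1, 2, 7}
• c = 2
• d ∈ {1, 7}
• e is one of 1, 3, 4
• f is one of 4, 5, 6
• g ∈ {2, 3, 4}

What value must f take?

c's domain is down to {2}, so c = 2. Remove 2 from b, g.
The 6 still-open variables draw from only 6 values {1, 3, 4, 5, 6, 7}, so each is used; only f can be 6, hence f = 6.

6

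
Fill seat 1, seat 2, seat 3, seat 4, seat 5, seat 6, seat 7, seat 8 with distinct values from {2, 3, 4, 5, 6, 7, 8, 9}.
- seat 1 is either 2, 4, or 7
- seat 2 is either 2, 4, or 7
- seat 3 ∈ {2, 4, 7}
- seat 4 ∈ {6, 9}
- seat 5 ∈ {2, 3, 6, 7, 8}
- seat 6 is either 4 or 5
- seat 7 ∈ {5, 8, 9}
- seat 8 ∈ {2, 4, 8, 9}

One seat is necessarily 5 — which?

seat 6

The 8 variables draw from only 8 values {2, 3, 4, 5, 6, 7, 8, 9}, so each is used; only seat 5 can be 3, hence seat 5 = 3.
Among the 7 still-open variables, 6 fits only seat 4 (and all 7 values in {2, 4, 5, 6, 7, 8, 9} must be used), so seat 4 = 6.
seat 1, seat 2, seat 3 share exactly the 3 values {2, 4, 7}; by pigeonhole those values go to them, so strike 2, 4, 7 from seat 6, seat 8.
So 5 goes to seat 6.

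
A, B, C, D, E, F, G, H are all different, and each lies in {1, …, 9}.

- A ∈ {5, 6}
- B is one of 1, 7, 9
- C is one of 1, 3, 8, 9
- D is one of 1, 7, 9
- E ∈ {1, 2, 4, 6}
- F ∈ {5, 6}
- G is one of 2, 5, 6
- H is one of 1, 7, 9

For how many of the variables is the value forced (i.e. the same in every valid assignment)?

2

The 2 variables A and F are confined to {5, 6}, which locks those values in; drop them from E, G.
G's domain is down to {2}, so G = 2. Eliminate 2 elsewhere: E.
The 3 variables B, D, H are confined to {1, 7, 9}, which locks those values in; drop them from C, E.
E must be 4 (only option left).
Determined: E=4, G=2. The other variables each still have more than one consistent value. That makes 2.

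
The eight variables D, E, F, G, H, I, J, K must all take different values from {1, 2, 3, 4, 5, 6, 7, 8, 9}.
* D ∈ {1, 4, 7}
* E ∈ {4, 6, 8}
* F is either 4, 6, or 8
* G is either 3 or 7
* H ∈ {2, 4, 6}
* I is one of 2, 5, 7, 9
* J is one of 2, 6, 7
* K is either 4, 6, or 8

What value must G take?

The 3 variables E, F, K are confined to {4, 6, 8}, which locks those values in; drop them from D, H, J.
H's domain is down to {2}, so H = 2. Remove 2 from I, J.
J's domain is down to {7}, so J = 7. Eliminate 7 elsewhere: D, G, I.
So G = 3.

3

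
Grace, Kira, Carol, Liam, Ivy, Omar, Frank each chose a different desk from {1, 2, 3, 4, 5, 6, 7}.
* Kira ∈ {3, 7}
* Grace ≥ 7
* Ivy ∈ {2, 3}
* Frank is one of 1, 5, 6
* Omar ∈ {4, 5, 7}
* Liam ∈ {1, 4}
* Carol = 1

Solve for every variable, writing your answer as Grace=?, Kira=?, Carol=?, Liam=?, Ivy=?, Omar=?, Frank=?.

Grace=7, Kira=3, Carol=1, Liam=4, Ivy=2, Omar=5, Frank=6

Grace's domain is down to {7}, so Grace = 7. Strike 7 from Kira, Omar.
Kira's domain is down to {3}, so Kira = 3. So Ivy can't be 3.
Carol's domain is down to {1}, so Carol = 1. So Liam, Frank can't be 1.
Liam must be 4 (only option left). So Omar can't be 4.
That leaves Ivy = 2.
Omar has just one choice, so Omar = 5. Eliminate 5 elsewhere: Frank.
Frank must be 6 (only option left).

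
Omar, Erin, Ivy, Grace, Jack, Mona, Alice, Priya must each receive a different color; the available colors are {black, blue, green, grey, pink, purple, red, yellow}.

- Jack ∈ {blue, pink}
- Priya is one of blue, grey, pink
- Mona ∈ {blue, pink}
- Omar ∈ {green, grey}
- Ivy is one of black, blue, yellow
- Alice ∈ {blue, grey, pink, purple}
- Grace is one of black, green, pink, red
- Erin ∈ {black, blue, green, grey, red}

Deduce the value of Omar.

The 8 variables together cover exactly {black, blue, green, grey, pink, purple, red, yellow} — 8 values for 8 variables — and purple appears only in Alice's list, so Alice = purple.
The 7 still-open variables together cover exactly {black, blue, green, grey, pink, red, yellow} — 7 values for 7 variables — and yellow appears only in Ivy's list, so Ivy = yellow.
The 2 variables Jack and Mona are confined to {blue, pink}, which locks those values in; drop them from Erin, Grace, Priya.
That leaves Priya = grey. So Omar, Erin can't be grey.
So Omar = green.

green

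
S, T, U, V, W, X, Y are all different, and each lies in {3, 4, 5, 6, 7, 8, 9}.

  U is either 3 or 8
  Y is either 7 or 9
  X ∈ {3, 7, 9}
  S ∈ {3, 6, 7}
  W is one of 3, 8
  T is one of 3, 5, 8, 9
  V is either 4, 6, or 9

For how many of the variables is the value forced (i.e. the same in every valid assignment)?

3

The 7 variables draw from only 7 values {3, 4, 5, 6, 7, 8, 9}, so each is used; only V can be 4, hence V = 4.
The 6 still-open variables draw from only 6 values {3, 5, 6, 7, 8, 9}, so each is used; only T can be 5, hence T = 5.
The 5 still-open variables draw from only 5 values {3, 6, 7, 8, 9}, so each is used; only S can be 6, hence S = 6.
The 2 variables U and W are confined to {3, 8}, which locks those values in; drop them from X.
Determined: S=6, T=5, V=4. The other variables each still have more than one consistent value. That makes 3.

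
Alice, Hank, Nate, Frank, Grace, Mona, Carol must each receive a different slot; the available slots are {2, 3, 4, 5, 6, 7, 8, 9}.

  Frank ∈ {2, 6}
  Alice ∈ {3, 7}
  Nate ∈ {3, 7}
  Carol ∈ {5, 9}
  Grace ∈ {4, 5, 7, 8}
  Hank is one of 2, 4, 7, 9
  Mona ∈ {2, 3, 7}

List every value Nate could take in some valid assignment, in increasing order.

3, 7

Alice and Nate share exactly the 2 values {3, 7}; by pigeonhole those values go to them, so strike 3, 7 from Hank, Grace, Mona.
Mona has just one choice, so Mona = 2. Remove 2 from Hank, Frank.
Frank has just one choice, so Frank = 6.
No further eliminations apply; Nate can still be any of 3, 7.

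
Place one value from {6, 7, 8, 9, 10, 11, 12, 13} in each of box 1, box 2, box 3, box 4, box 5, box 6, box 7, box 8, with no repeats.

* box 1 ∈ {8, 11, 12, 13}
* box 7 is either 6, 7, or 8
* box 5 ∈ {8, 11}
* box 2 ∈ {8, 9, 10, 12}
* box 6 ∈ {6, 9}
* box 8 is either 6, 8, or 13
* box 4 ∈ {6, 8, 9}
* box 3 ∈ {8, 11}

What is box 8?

13

Among the 8 variables, 7 fits only box 7 (and all 8 values in {6, 7, 8, 9, 10, 11, 12, 13} must be used), so box 7 = 7.
Among the 7 still-open variables, 10 fits only box 2 (and all 7 values in {6, 8, 9, 10, 11, 12, 13} must be used), so box 2 = 10.
The 6 still-open variables draw from only 6 values {6, 8, 9, 11, 12, 13}, so each is used; only box 1 can be 12, hence box 1 = 12.
Among the 5 still-open variables, 13 fits only box 8 (and all 5 values in {6, 8, 9, 11, 13} must be used), so box 8 = 13.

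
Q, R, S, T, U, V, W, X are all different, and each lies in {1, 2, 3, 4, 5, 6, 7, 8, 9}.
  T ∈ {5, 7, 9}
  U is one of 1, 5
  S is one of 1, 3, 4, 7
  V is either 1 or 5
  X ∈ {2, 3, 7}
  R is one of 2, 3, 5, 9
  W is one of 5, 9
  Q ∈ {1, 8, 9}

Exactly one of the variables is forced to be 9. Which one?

W

Among the 8 variables, 4 fits only S (and all 8 values in {1, 2, 3, 4, 5, 7, 8, 9} must be used), so S = 4.
The 7 still-open variables draw from only 7 values {1, 2, 3, 5, 7, 8, 9}, so each is used; only Q can be 8, hence Q = 8.
U and V between them cover only {1, 5} — a naked pair. Remove those values from R, T, W.
So 9 goes to W.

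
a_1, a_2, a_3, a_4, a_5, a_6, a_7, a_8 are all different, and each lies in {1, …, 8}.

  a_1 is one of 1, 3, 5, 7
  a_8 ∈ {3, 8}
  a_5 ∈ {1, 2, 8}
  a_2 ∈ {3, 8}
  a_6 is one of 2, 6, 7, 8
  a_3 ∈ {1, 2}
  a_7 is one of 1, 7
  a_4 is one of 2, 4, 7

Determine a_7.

7

Among the 8 variables, 4 fits only a_4 (and all 8 values in {1, 2, 3, 4, 5, 6, 7, 8} must be used), so a_4 = 4.
The 7 still-open variables together cover exactly {1, 2, 3, 5, 6, 7, 8} — 7 values for 7 variables — and 5 appears only in a_1's list, so a_1 = 5.
The 6 still-open variables draw from only 6 values {1, 2, 3, 6, 7, 8}, so each is used; only a_6 can be 6, hence a_6 = 6.
The 5 still-open variables draw from only 5 values {1, 2, 3, 7, 8}, so each is used; only a_7 can be 7, hence a_7 = 7.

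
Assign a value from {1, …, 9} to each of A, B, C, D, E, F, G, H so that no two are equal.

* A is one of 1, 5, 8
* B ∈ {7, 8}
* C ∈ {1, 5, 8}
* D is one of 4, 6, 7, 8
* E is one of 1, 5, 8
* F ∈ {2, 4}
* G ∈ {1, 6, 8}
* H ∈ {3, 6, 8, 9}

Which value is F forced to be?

A, C, E between them cover only {1, 5, 8} — a naked triple. Remove those values from B, D, G, H.
B has just one choice, so B = 7. Strike 7 from D.
G must be 6 (only option left). Remove 6 from D, H.
That leaves D = 4. So F can't be 4.
So F = 2.

2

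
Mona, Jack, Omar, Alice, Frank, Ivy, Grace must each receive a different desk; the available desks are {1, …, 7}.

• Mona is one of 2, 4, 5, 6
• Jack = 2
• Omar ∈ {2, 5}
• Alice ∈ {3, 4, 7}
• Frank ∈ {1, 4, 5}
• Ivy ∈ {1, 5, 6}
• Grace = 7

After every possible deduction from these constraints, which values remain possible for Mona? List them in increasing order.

4, 6

Jack's domain is down to {2}, so Jack = 2. Eliminate 2 elsewhere: Mona, Omar.
Omar's domain is down to {5}, so Omar = 5. So Mona, Frank, Ivy can't be 5.
Grace's domain is down to {7}, so Grace = 7. Strike 7 from Alice.
The 4 still-open variables draw from only 4 values {1, 3, 4, 6}, so each is used; only Alice can be 3, hence Alice = 3.
No further eliminations apply; Mona can still be any of 4, 6.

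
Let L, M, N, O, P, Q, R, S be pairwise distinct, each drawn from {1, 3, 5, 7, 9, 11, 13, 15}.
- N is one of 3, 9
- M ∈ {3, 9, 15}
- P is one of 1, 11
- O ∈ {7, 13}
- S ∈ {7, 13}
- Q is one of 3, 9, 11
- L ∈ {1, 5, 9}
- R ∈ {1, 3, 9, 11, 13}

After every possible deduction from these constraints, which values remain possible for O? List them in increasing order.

The 8 variables draw from only 8 values {1, 3, 5, 7, 9, 11, 13, 15}, so each is used; only L can be 5, hence L = 5.
The 7 still-open variables draw from only 7 values {1, 3, 7, 9, 11, 13, 15}, so each is used; only M can be 15, hence M = 15.
The 2 variables O and S are confined to {7, 13}, which locks those values in; drop them from R.
No further eliminations apply; O can still be any of 7, 13.

7, 13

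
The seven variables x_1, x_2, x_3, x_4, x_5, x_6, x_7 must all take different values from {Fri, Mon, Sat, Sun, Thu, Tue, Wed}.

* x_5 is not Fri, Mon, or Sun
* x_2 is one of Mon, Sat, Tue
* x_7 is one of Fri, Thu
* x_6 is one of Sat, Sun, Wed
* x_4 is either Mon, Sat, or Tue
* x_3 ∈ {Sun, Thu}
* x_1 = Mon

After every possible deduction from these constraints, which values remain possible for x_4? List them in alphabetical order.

x_1 has just one choice, so x_1 = Mon. So x_2, x_4 can't be Mon.
The 6 still-open variables together cover exactly {Fri, Sat, Sun, Thu, Tue, Wed} — 6 values for 6 variables — and Fri appears only in x_7's list, so x_7 = Fri.
The 2 variables x_2 and x_4 are confined to {Sat, Tue}, which locks those values in; drop them from x_5, x_6.
No further eliminations apply; x_4 can still be any of Sat, Tue.

Sat, Tue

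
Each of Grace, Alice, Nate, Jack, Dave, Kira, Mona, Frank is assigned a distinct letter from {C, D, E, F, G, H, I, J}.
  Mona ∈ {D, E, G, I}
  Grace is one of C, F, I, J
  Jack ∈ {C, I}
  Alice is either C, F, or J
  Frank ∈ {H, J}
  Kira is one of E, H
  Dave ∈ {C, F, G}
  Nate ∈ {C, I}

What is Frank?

The 8 variables together cover exactly {C, D, E, F, G, H, I, J} — 8 values for 8 variables — and D appears only in Mona's list, so Mona = D.
Among the 7 still-open variables, E fits only Kira (and all 7 values in {C, E, F, G, H, I, J} must be used), so Kira = E.
Among the 6 still-open variables, G fits only Dave (and all 6 values in {C, F, G, H, I, J} must be used), so Dave = G.
Among the 5 still-open variables, H fits only Frank (and all 5 values in {C, F, H, I, J} must be used), so Frank = H.

H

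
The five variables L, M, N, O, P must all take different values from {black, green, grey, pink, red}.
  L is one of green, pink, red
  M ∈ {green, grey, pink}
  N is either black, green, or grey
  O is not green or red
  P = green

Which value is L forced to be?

red

P must be green (only option left). So L, M, N can't be green.
Among the 4 still-open variables, red fits only L (and all 4 values in {black, grey, pink, red} must be used), so L = red.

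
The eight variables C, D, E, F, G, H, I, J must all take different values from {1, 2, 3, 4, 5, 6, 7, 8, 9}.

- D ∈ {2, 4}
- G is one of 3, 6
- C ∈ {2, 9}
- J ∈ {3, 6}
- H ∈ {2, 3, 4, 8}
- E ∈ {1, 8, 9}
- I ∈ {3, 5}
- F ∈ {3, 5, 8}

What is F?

8

Among the 8 variables, 1 fits only E (and all 8 values in {1, 2, 3, 4, 5, 6, 8, 9} must be used), so E = 1.
The 7 still-open variables together cover exactly {2, 3, 4, 5, 6, 8, 9} — 7 values for 7 variables — and 9 appears only in C's list, so C = 9.
The 2 variables G and J are confined to {3, 6}, which locks those values in; drop them from F, H, I.
I must be 5 (only option left). Strike 5 from F.
So F = 8.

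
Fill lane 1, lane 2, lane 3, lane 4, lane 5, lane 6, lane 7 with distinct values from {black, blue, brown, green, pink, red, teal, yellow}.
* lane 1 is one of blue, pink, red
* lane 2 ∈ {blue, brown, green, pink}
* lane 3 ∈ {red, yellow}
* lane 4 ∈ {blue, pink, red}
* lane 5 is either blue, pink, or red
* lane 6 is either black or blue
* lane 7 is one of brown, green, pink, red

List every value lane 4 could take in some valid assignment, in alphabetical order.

Among the 7 variables, black fits only lane 6 (and all 7 values in {black, blue, brown, green, pink, red, yellow} must be used), so lane 6 = black.
The 6 still-open variables draw from only 6 values {blue, brown, green, pink, red, yellow}, so each is used; only lane 3 can be yellow, hence lane 3 = yellow.
lane 1, lane 4, lane 5 between them cover only {blue, pink, red} — a naked triple. Remove those values from lane 2, lane 7.
No further eliminations apply; lane 4 can still be any of blue, pink, red.

blue, pink, red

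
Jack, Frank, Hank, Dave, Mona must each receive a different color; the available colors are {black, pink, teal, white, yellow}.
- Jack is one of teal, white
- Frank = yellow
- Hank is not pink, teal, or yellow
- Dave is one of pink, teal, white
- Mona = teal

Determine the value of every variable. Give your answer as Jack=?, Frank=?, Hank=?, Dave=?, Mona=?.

Frank's domain is down to {yellow}, so Frank = yellow.
That leaves Mona = teal. Remove teal from Jack, Dave.
Jack must be white (only option left). Remove white from Hank, Dave.
Hank's domain is down to {black}, so Hank = black.
Dave must be pink (only option left).

Jack=white, Frank=yellow, Hank=black, Dave=pink, Mona=teal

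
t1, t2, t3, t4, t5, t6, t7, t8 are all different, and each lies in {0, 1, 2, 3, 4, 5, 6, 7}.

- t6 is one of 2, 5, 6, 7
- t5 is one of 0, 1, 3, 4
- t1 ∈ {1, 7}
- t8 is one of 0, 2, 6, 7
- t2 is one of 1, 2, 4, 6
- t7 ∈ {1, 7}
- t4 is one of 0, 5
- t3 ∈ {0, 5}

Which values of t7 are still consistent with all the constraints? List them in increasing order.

The 8 variables together cover exactly {0, 1, 2, 3, 4, 5, 6, 7} — 8 values for 8 variables — and 3 appears only in t5's list, so t5 = 3.
The 7 still-open variables together cover exactly {0, 1, 2, 4, 5, 6, 7} — 7 values for 7 variables — and 4 appears only in t2's list, so t2 = 4.
The 2 variables t1 and t7 are confined to {1, 7}, which locks those values in; drop them from t6, t8.
t3 and t4 between them cover only {0, 5} — a naked pair. Remove those values from t6, t8.
No further eliminations apply; t7 can still be any of 1, 7.

1, 7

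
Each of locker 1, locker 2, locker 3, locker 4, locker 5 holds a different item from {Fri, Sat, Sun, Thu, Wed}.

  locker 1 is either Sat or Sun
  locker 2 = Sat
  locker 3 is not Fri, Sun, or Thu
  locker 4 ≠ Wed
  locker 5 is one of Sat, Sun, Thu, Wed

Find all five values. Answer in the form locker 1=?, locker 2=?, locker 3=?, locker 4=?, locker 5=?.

locker 2 must be Sat (only option left). So locker 1, locker 3, locker 4, locker 5 can't be Sat.
locker 3 must be Wed (only option left). Eliminate Wed elsewhere: locker 5.
locker 1 must be Sun (only option left). Strike Sun from locker 4, locker 5.
locker 5's domain is down to {Thu}, so locker 5 = Thu. Strike Thu from locker 4.
That leaves locker 4 = Fri.

locker 1=Sun, locker 2=Sat, locker 3=Wed, locker 4=Fri, locker 5=Thu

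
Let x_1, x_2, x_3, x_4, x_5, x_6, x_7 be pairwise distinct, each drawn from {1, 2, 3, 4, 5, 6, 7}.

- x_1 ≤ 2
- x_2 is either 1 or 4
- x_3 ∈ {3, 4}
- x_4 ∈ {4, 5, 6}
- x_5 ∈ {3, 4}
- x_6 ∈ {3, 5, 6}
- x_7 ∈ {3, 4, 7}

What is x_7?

7

The 7 variables draw from only 7 values {1, 2, 3, 4, 5, 6, 7}, so each is used; only x_1 can be 2, hence x_1 = 2.
The 6 still-open variables draw from only 6 values {1, 3, 4, 5, 6, 7}, so each is used; only x_2 can be 1, hence x_2 = 1.
The 5 still-open variables together cover exactly {3, 4, 5, 6, 7} — 5 values for 5 variables — and 7 appears only in x_7's list, so x_7 = 7.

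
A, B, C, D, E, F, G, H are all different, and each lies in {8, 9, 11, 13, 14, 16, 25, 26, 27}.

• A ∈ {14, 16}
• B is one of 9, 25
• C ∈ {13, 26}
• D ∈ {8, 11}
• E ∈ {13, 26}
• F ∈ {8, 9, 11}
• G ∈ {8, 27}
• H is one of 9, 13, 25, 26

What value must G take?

27

C and E between them cover only {13, 26} — a naked pair. Remove those values from H.
B and H share exactly the 2 values {9, 25}; by pigeonhole those values go to them, so strike 9, 25 from F.
The 2 variables D and F are confined to {8, 11}, which locks those values in; drop them from G.
So G = 27.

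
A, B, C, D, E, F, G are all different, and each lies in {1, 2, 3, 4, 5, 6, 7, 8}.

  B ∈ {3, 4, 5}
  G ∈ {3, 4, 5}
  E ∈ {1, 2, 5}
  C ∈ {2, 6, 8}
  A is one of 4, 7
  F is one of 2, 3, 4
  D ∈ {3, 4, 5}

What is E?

1

The 3 variables B, D, G are confined to {3, 4, 5}, which locks those values in; drop them from A, E, F.
A has just one choice, so A = 7.
F must be 2 (only option left). Strike 2 from C, E.
So E = 1.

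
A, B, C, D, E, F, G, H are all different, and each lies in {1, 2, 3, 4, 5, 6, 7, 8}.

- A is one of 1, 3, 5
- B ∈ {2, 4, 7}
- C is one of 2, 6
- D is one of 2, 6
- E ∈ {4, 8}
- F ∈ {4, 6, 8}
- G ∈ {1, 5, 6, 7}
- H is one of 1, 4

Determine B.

7

The 8 variables draw from only 8 values {1, 2, 3, 4, 5, 6, 7, 8}, so each is used; only A can be 3, hence A = 3.
The 7 still-open variables together cover exactly {1, 2, 4, 5, 6, 7, 8} — 7 values for 7 variables — and 5 appears only in G's list, so G = 5.
The 6 still-open variables together cover exactly {1, 2, 4, 6, 7, 8} — 6 values for 6 variables — and 1 appears only in H's list, so H = 1.
The 5 still-open variables draw from only 5 values {2, 4, 6, 7, 8}, so each is used; only B can be 7, hence B = 7.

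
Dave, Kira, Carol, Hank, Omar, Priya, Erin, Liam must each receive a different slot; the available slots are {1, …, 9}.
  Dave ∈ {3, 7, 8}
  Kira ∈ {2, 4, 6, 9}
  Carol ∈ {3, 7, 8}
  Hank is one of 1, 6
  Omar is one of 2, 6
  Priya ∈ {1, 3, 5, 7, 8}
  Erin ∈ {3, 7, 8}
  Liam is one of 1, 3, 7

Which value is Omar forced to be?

Dave, Carol, Erin between them cover only {3, 7, 8} — a naked triple. Remove those values from Priya, Liam.
Liam's domain is down to {1}, so Liam = 1. Strike 1 from Hank, Priya.
Hank's domain is down to {6}, so Hank = 6. So Kira, Omar can't be 6.
So Omar = 2.

2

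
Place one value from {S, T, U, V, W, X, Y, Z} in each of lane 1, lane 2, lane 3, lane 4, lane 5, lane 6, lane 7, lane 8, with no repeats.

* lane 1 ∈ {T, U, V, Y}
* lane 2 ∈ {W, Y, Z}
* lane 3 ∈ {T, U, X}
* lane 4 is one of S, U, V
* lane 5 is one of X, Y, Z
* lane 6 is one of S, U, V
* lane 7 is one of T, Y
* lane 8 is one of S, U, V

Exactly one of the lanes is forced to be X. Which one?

Among the 8 variables, W fits only lane 2 (and all 8 values in {S, T, U, V, W, X, Y, Z} must be used), so lane 2 = W.
The 7 still-open variables together cover exactly {S, T, U, V, X, Y, Z} — 7 values for 7 variables — and Z appears only in lane 5's list, so lane 5 = Z.
Among the 6 still-open variables, X fits only lane 3 (and all 6 values in {S, T, U, V, X, Y} must be used), so lane 3 = X.

lane 3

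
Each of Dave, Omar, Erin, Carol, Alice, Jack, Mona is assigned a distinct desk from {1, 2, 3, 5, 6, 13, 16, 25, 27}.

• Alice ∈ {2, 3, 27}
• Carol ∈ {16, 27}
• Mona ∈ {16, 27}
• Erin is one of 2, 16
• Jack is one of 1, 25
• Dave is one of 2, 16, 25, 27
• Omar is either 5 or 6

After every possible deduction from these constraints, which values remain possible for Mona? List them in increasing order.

Carol and Mona share exactly the 2 values {16, 27}; by pigeonhole those values go to them, so strike 16, 27 from Dave, Erin, Alice.
Erin's domain is down to {2}, so Erin = 2. Eliminate 2 elsewhere: Dave, Alice.
Alice has just one choice, so Alice = 3.
Dave must be 25 (only option left). So Jack can't be 25.
Jack's domain is down to {1}, so Jack = 1.
No further eliminations apply; Mona can still be any of 16, 27.

16, 27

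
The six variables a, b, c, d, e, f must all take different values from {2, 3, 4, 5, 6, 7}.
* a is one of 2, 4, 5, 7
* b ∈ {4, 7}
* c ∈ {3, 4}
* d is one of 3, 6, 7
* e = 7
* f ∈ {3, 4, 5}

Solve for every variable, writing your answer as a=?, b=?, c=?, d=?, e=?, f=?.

a=2, b=4, c=3, d=6, e=7, f=5

e's domain is down to {7}, so e = 7. Eliminate 7 elsewhere: a, b, d.
b's domain is down to {4}, so b = 4. Eliminate 4 elsewhere: a, c, f.
c must be 3 (only option left). So d, f can't be 3.
d's domain is down to {6}, so d = 6.
That leaves f = 5. So a can't be 5.
That leaves a = 2.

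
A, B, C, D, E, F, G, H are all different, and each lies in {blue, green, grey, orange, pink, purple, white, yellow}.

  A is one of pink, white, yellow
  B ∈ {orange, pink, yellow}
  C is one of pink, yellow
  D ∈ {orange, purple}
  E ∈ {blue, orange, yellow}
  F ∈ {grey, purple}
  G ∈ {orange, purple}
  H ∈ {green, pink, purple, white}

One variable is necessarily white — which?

A

Among the 8 variables, blue fits only E (and all 8 values in {blue, green, grey, orange, pink, purple, white, yellow} must be used), so E = blue.
The 7 still-open variables together cover exactly {green, grey, orange, pink, purple, white, yellow} — 7 values for 7 variables — and green appears only in H's list, so H = green.
The 6 still-open variables together cover exactly {grey, orange, pink, purple, white, yellow} — 6 values for 6 variables — and grey appears only in F's list, so F = grey.
The 5 still-open variables draw from only 5 values {orange, pink, purple, white, yellow}, so each is used; only A can be white, hence A = white.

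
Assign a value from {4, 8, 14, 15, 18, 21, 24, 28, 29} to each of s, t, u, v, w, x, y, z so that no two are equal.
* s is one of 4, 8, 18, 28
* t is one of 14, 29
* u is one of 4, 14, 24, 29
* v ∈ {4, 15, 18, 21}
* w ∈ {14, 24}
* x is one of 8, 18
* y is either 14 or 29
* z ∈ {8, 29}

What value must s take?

28

t and y share exactly the 2 values {14, 29}; by pigeonhole those values go to them, so strike 14, 29 from u, w, z.
w has just one choice, so w = 24. Remove 24 from u.
z's domain is down to {8}, so z = 8. Strike 8 from s, x.
u has just one choice, so u = 4. Eliminate 4 elsewhere: s, v.
x's domain is down to {18}, so x = 18. Strike 18 from s, v.
So s = 28.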